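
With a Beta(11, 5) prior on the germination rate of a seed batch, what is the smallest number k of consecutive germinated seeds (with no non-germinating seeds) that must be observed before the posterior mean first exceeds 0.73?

After k germinated seeds and 0 non-germinating seeds the posterior is Beta(11+k, 5), with mean (11+k)/(11+5+k).
Set (11+k)/(16+k) > 0.73 and solve: k > (0.73·16 − 11)/(1 − 0.73) = 2.519.
The smallest integer exceeding 2.519 is 3.

k = 3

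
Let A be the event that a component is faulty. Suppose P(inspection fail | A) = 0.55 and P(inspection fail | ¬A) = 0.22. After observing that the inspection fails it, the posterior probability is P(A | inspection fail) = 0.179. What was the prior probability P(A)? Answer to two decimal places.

P(A) = 0.08

Bayes' rule in odds form gives O(A|E) = O(A)·[P(E|A)/P(E|¬A)], hence O(A) = O(A|E)/LR.
Posterior odds = 0.179/(1−0.179) = 0.2180. LR = 0.55/0.22 = 2.5000.
Prior odds = 0.2180/2.5000 = 0.0872, so P(A) = 0.0872/(1+0.0872) ≈ 0.08.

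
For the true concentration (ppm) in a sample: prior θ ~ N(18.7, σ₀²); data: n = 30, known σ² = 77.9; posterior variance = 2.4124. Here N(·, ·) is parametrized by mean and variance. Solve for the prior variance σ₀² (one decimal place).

σ₀² = 34.0

Posterior precision equals prior precision plus data precision: 1/σ_n² = 1/σ₀² + n/σ².
So 1/σ₀² = 1/2.4124 − 30/77.9 = 0.414525 − 0.385109 = 0.029416.
Hence σ₀² = 1/0.029416 ≈ 34.0.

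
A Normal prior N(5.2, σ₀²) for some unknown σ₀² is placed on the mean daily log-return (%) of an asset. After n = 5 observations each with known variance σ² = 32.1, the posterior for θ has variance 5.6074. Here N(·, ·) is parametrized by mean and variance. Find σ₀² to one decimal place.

Posterior precision equals prior precision plus data precision: 1/σ_n² = 1/σ₀² + n/σ².
So 1/σ₀² = 1/5.6074 − 5/32.1 = 0.178336 − 0.155763 = 0.022573.
Hence σ₀² = 1/0.022573 ≈ 44.3.

σ₀² = 44.3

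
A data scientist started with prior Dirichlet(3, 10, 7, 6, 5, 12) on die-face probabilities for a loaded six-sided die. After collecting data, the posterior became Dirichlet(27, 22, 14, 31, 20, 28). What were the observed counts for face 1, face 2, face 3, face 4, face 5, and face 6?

For a Dirichlet(α) prior with multinomial counts c, the posterior is Dirichlet(α + c) componentwise.
Counts are posterior − prior componentwise: 27−3=24, 22−10=12, 14−7=7, 31−6=25, 20−5=15, 28−12=16.

counts (24, 12, 7, 25, 15, 16)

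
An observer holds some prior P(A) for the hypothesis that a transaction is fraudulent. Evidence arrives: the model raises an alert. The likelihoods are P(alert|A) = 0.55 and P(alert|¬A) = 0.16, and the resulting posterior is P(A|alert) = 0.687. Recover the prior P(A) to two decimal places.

In odds form, posterior odds = prior odds × likelihood ratio, so prior odds = posterior odds ÷ LR.
Posterior odds = 0.687/(1−0.687) = 2.1949. LR = 0.55/0.16 = 3.4375.
Prior odds = 2.1949/3.4375 = 0.6385, so P(A) = 0.6385/(1+0.6385) ≈ 0.39.

P(A) = 0.39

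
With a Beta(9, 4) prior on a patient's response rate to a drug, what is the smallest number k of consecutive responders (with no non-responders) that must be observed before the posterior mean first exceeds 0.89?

After k responders and 0 non-responders the posterior is Beta(9+k, 4), with mean (9+k)/(9+4+k).
Set (9+k)/(13+k) > 0.89 and solve: k > (0.89·13 − 9)/(1 − 0.89) = 23.364.
The smallest integer exceeding 23.364 is 24, and checking k=24: (33)/(37) = 0.8919 > 0.89.

k = 24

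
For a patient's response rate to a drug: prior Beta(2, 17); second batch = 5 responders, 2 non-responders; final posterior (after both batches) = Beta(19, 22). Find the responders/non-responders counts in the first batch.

Sequential conjugate updates are equivalent to a single update on the pooled data, so total successes = posterior α − prior α and total failures = posterior β − prior β.
Total across both batches: 19−2=17 responders, 22−17=5 non-responders.
Subtract the second batch: 17−5=12 responders and 5−2=3 non-responders.

12 responders and 3 non-responders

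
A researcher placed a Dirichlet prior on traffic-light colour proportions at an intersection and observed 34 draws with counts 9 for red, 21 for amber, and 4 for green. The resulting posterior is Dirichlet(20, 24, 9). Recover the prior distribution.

Dirichlet(11, 3, 5)

For a Dirichlet(α) prior with multinomial counts c, the posterior is Dirichlet(α + c) componentwise.
Subtract each count from the matching posterior parameter: 20−9=11, 24−21=3, 9−4=5.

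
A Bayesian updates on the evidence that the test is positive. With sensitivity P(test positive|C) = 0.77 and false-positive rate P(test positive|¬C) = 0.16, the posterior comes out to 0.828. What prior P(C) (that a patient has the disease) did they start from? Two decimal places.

In odds form, posterior odds = prior odds × likelihood ratio, so prior odds = posterior odds ÷ LR.
Posterior odds = 0.828/(1−0.828) = 4.8140. LR = 0.77/0.16 = 4.8125.
Prior odds = 4.8140/4.8125 = 1.0003, so P(C) = 1.0003/(1+1.0003) ≈ 0.50.

P(C) = 0.50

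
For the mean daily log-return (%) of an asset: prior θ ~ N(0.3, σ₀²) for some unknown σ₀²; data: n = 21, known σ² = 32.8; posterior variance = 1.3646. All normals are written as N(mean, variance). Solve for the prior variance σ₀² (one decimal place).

For the Normal–Normal model with known σ², precisions add: τ_n = τ₀ + n/σ².
So 1/σ₀² = 1/1.3646 − 21/32.8 = 0.732815 − 0.640244 = 0.092571.
Hence σ₀² = 1/0.092571 ≈ 10.8.

σ₀² = 10.8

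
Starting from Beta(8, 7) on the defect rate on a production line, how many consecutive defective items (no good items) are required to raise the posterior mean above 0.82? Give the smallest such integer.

After k defective items and 0 good items the posterior is Beta(8+k, 7), with mean (8+k)/(8+7+k).
Set (8+k)/(15+k) > 0.82 and solve: k > (0.82·15 − 8)/(1 − 0.82) = 23.889.
The smallest integer exceeding 23.889 is 24, and checking k=24: (32)/(39) = 0.8205 > 0.82.

k = 24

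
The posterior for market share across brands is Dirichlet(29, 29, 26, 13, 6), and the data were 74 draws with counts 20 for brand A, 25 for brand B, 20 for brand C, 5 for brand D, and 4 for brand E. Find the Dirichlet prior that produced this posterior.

For a Dirichlet(α) prior with multinomial counts c, the posterior is Dirichlet(α + c) componentwise.
Subtract each count from the matching posterior parameter: 29−20=9, 29−25=4, 26−20=6, 13−5=8, 6−4=2.

Dirichlet(9, 4, 6, 8, 2)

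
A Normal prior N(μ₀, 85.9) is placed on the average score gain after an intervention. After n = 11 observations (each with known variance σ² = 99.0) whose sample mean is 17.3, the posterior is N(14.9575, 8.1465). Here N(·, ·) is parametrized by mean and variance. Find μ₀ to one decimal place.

μ₀ = -7.4

With known observation variance, the Normal–Normal posterior has precision τ_n = τ₀ + n/σ² and mean μ_n = (τ₀μ₀ + (n/σ²)x̄)/τ_n.
Here τ₀ = 1/85.9 = 0.011641 and τ_data = 11/99.0 = 0.111111, so τ_n = 0.122752.
Rearranging for μ₀: μ₀ = (μ_n·τ_n − τ_data·x̄)/τ₀ = (14.9575·0.122752 − 0.111111·17.3) / 0.011641 = -0.086157/0.011641 ≈ -7.4.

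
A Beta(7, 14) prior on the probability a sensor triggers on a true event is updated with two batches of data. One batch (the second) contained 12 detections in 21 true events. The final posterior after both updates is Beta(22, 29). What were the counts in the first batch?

3 detections and 6 misses

Because Beta–binomial updating is additive in the counts, the combined data contributed (α_post−α_prior, β_post−β_prior) successes and failures.
Total across both batches: 22−7=15 detections, 29−14=15 misses.
Subtract the second batch: 15−12=3 detections and 15−9=6 misses.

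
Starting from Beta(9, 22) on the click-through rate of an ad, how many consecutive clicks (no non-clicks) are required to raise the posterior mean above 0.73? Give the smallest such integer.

After k clicks and 0 non-clicks the posterior is Beta(9+k, 22), with mean (9+k)/(9+22+k).
Set (9+k)/(31+k) > 0.73 and solve: k > (0.73·31 − 9)/(1 − 0.73) = 50.481.
The smallest integer exceeding 50.481 is 51.

k = 51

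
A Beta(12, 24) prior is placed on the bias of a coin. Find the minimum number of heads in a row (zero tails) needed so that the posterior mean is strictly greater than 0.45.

k = 8

After k heads and 0 tails the posterior is Beta(12+k, 24), with mean (12+k)/(12+24+k).
Set (12+k)/(36+k) > 0.45 and solve: k > (0.45·36 − 12)/(1 − 0.45) = 7.636.
The smallest integer exceeding 7.636 is 8, and checking k=8: (20)/(44) = 0.4545 > 0.45.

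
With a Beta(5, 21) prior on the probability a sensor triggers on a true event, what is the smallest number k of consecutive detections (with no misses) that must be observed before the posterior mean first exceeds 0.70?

k = 45

After k detections and 0 misses the posterior is Beta(5+k, 21), with mean (5+k)/(5+21+k).
Set (5+k)/(26+k) > 0.70 and solve: k > (0.70·26 − 5)/(1 − 0.70) = 44.000.
The smallest integer exceeding 44.000 is 45, and checking k=45: (50)/(71) = 0.7042 > 0.70.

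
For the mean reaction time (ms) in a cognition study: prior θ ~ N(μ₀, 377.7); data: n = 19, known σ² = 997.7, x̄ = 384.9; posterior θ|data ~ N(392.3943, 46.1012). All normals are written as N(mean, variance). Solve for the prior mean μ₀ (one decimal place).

The posterior mean is a precision-weighted average: μ_n = (τ₀μ₀ + τ_data·x̄)/(τ₀+τ_data), with τ₀=1/σ₀² and τ_data=n/σ².
Here τ₀ = 1/377.7 = 0.002648 and τ_data = 19/997.7 = 0.019044, so τ_n = 0.021692.
Rearranging for μ₀: μ₀ = (μ_n·τ_n − τ_data·x̄)/τ₀ = (392.3943·0.021692 − 0.019044·384.9) / 0.002648 = 1.181782/0.002648 ≈ 446.3.

μ₀ = 446.3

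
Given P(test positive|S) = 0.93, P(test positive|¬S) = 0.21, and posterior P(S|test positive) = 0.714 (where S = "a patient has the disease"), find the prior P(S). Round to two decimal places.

Bayes' rule in odds form gives O(S|E) = O(S)·[P(E|S)/P(E|¬S)], hence O(S) = O(S|E)/LR.
Posterior odds = 0.714/(1−0.714) = 2.4965. LR = 0.93/0.21 = 4.4286.
Prior odds = 2.4965/4.4286 = 0.5637, so P(S) = 0.5637/(1+0.5637) ≈ 0.36.

P(S) = 0.36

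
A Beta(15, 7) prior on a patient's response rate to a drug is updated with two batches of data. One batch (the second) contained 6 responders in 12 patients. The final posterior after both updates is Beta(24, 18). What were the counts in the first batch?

3 responders and 5 non-responders

Sequential conjugate updates are equivalent to a single update on the pooled data, so total successes = posterior α − prior α and total failures = posterior β − prior β.
Total across both batches: 24−15=9 responders, 18−7=11 non-responders.
Subtract the second batch: 9−6=3 responders and 11−6=5 non-responders.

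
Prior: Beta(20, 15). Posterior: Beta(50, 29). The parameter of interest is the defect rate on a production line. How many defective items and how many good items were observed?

30 defective items and 14 good items

Beta is conjugate to the binomial likelihood: posterior = Beta(α+s, β+f).
Match parameters: s=50−20=30, f=29−15=14.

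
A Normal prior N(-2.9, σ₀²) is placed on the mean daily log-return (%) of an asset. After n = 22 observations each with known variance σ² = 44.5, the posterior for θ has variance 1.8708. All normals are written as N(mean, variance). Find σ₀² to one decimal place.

σ₀² = 24.9

For the Normal–Normal model with known σ², precisions add: τ_n = τ₀ + n/σ².
So 1/σ₀² = 1/1.8708 − 22/44.5 = 0.534531 − 0.494382 = 0.040149.
Hence σ₀² = 1/0.040149 ≈ 24.9.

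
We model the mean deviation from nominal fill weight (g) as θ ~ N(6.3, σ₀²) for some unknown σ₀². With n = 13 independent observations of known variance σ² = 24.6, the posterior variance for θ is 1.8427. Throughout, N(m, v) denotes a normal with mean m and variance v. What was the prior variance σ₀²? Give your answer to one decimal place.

σ₀² = 70.3

For the Normal–Normal model with known σ², precisions add: τ_n = τ₀ + n/σ².
So 1/σ₀² = 1/1.8427 − 13/24.6 = 0.542682 − 0.528455 = 0.014227.
Hence σ₀² = 1/0.014227 ≈ 70.3.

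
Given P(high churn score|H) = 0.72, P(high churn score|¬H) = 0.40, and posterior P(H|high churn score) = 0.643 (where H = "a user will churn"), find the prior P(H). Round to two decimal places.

Bayes' rule in odds form gives O(H|E) = O(H)·[P(E|H)/P(E|¬H)], hence O(H) = O(H|E)/LR.
Posterior odds = 0.643/(1−0.643) = 1.8011. LR = 0.72/0.40 = 1.8000.
Prior odds = 1.8011/1.8000 = 1.0006, so P(H) = 1.0006/(1+1.0006) ≈ 0.50.

P(H) = 0.50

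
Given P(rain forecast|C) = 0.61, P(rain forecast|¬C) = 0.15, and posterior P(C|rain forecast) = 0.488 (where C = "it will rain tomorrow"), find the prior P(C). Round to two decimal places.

Bayes' rule in odds form gives O(C|E) = O(C)·[P(E|C)/P(E|¬C)], hence O(C) = O(C|E)/LR.
Posterior odds = 0.488/(1−0.488) = 0.9531. LR = 0.61/0.15 = 4.0667.
Prior odds = 0.9531/4.0667 = 0.2344, so P(C) = 0.2344/(1+0.2344) ≈ 0.19.

P(C) = 0.19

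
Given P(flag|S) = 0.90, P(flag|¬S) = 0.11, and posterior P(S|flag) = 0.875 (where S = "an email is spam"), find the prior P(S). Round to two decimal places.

In odds form, posterior odds = prior odds × likelihood ratio, so prior odds = posterior odds ÷ LR.
Posterior odds = 0.875/(1−0.875) = 7.0000. LR = 0.90/0.11 = 8.1818.
Prior odds = 7.0000/8.1818 = 0.8556, so P(S) = 0.8556/(1+0.8556) ≈ 0.46.

P(S) = 0.46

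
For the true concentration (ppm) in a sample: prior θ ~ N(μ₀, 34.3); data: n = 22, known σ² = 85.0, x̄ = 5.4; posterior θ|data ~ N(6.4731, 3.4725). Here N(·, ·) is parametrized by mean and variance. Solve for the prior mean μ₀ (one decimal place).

μ₀ = 16.0

With known observation variance, the Normal–Normal posterior has precision τ_n = τ₀ + n/σ² and mean μ_n = (τ₀μ₀ + (n/σ²)x̄)/τ_n.
Here τ₀ = 1/34.3 = 0.029155 and τ_data = 22/85.0 = 0.258824, so τ_n = 0.287979.
Rearranging for μ₀: μ₀ = (μ_n·τ_n − τ_data·x̄)/τ₀ = (6.4731·0.287979 − 0.258824·5.4) / 0.029155 = 0.466467/0.029155 ≈ 16.0.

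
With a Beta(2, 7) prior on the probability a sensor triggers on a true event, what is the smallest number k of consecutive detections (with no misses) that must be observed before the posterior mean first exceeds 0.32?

k = 2

After k detections and 0 misses the posterior is Beta(2+k, 7), with mean (2+k)/(2+7+k).
Set (2+k)/(9+k) > 0.32 and solve: k > (0.32·9 − 2)/(1 − 0.32) = 1.294.
The smallest integer exceeding 1.294 is 2.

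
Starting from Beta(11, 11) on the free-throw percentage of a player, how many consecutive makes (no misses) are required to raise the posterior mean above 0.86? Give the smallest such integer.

k = 57

After k makes and 0 misses the posterior is Beta(11+k, 11), with mean (11+k)/(11+11+k).
Set (11+k)/(22+k) > 0.86 and solve: k > (0.86·22 − 11)/(1 − 0.86) = 56.571.
The smallest integer exceeding 56.571 is 57.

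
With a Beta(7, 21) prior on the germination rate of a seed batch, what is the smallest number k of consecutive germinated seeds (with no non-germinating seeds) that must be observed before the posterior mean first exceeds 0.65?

After k germinated seeds and 0 non-germinating seeds the posterior is Beta(7+k, 21), with mean (7+k)/(7+21+k).
Set (7+k)/(28+k) > 0.65 and solve: k > (0.65·28 − 7)/(1 − 0.65) = 32.000.
The smallest integer exceeding 32.000 is 33, and checking k=33: (40)/(61) = 0.6557 > 0.65.

k = 33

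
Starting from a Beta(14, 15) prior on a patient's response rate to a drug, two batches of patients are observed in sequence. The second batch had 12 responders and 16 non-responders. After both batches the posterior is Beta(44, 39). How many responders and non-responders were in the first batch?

18 responders and 8 non-responders

Because Beta–binomial updating is additive in the counts, the combined data contributed (α_post−α_prior, β_post−β_prior) successes and failures.
Total across both batches: 44−14=30 responders, 39−15=24 non-responders.
Subtract the second batch: 30−12=18 responders and 24−16=8 non-responders.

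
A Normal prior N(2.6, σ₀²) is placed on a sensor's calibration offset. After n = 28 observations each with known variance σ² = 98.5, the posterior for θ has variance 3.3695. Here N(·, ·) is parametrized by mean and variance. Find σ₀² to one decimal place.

For the Normal–Normal model with known σ², precisions add: τ_n = τ₀ + n/σ².
So 1/σ₀² = 1/3.3695 − 28/98.5 = 0.296780 − 0.284264 = 0.012516.
Hence σ₀² = 1/0.012516 ≈ 79.9.

σ₀² = 79.9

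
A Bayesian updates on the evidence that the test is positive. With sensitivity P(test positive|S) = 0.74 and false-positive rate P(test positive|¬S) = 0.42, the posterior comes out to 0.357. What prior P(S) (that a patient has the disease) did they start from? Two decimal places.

Bayes' rule in odds form gives O(S|E) = O(S)·[P(E|S)/P(E|¬S)], hence O(S) = O(S|E)/LR.
Posterior odds = 0.357/(1−0.357) = 0.5552. LR = 0.74/0.42 = 1.7619.
Prior odds = 0.5552/1.7619 = 0.3151, so P(S) = 0.3151/(1+0.3151) ≈ 0.24.

P(S) = 0.24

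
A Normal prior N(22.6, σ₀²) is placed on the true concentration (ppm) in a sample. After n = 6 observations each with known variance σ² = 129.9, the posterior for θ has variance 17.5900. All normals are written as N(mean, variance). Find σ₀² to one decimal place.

For the Normal–Normal model with known σ², precisions add: τ_n = τ₀ + n/σ².
So 1/σ₀² = 1/17.5900 − 6/129.9 = 0.056850 − 0.046189 = 0.010661.
Hence σ₀² = 1/0.010661 ≈ 93.8.

σ₀² = 93.8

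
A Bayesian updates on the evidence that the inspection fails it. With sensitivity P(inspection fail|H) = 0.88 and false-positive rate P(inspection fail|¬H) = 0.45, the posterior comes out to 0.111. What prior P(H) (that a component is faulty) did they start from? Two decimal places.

P(H) = 0.06

Bayes' rule in odds form gives O(H|E) = O(H)·[P(E|H)/P(E|¬H)], hence O(H) = O(H|E)/LR.
Posterior odds = 0.111/(1−0.111) = 0.1249. LR = 0.88/0.45 = 1.9556.
Prior odds = 0.1249/1.9556 = 0.0639, so P(H) = 0.0639/(1+0.0639) ≈ 0.06.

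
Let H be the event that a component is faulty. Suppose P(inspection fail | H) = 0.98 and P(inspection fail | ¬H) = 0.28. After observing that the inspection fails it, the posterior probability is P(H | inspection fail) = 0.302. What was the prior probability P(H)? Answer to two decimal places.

P(H) = 0.11

Bayes' rule in odds form gives O(H|E) = O(H)·[P(E|H)/P(E|¬H)], hence O(H) = O(H|E)/LR.
Posterior odds = 0.302/(1−0.302) = 0.4327. LR = 0.98/0.28 = 3.5000.
Prior odds = 0.4327/3.5000 = 0.1236, so P(H) = 0.1236/(1+0.1236) ≈ 0.11.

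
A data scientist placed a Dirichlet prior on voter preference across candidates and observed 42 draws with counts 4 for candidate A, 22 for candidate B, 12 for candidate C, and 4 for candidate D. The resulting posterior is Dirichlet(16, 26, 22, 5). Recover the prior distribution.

Dirichlet(12, 4, 10, 1)

For a Dirichlet(α) prior with multinomial counts c, the posterior is Dirichlet(α + c) componentwise.
Subtract each count from the matching posterior parameter: 16−4=12, 26−22=4, 22−12=10, 5−4=1.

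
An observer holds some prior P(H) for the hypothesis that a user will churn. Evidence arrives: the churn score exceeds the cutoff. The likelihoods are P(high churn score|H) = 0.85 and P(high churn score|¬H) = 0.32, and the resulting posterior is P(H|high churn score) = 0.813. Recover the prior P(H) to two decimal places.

In odds form, posterior odds = prior odds × likelihood ratio, so prior odds = posterior odds ÷ LR.
Posterior odds = 0.813/(1−0.813) = 4.3476. LR = 0.85/0.32 = 2.6562.
Prior odds = 4.3476/2.6562 = 1.6368, so P(H) = 1.6368/(1+1.6368) ≈ 0.62.

P(H) = 0.62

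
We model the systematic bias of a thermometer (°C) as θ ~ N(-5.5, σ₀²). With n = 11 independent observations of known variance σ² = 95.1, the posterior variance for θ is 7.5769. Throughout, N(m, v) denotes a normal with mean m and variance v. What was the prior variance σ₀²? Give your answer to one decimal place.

Posterior precision equals prior precision plus data precision: 1/σ_n² = 1/σ₀² + n/σ².
So 1/σ₀² = 1/7.5769 − 11/95.1 = 0.131980 − 0.115668 = 0.016312.
Hence σ₀² = 1/0.016312 ≈ 61.3.

σ₀² = 61.3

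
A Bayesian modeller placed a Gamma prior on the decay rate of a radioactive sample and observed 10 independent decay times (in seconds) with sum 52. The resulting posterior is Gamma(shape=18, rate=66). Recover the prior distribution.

Gamma(shape=8, rate=14)

Gamma–exponential conjugacy: posterior shape = α + n, posterior rate = β + Σtᵢ.
So α = 18 − 10 = 8 and β = 66 − 52 = 14.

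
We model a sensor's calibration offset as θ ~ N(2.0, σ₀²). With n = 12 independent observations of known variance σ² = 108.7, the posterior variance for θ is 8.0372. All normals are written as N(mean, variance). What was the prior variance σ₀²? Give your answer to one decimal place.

σ₀² = 71.3

For the Normal–Normal model with known σ², precisions add: τ_n = τ₀ + n/σ².
So 1/σ₀² = 1/8.0372 − 12/108.7 = 0.124421 − 0.110396 = 0.014025.
Hence σ₀² = 1/0.014025 ≈ 71.3.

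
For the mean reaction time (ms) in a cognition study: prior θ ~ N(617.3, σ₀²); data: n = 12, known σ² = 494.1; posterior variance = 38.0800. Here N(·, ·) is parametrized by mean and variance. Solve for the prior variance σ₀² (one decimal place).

For the Normal–Normal model with known σ², precisions add: τ_n = τ₀ + n/σ².
So 1/σ₀² = 1/38.0800 − 12/494.1 = 0.026261 − 0.024287 = 0.001974.
Hence σ₀² = 1/0.001974 ≈ 506.6.

σ₀² = 506.6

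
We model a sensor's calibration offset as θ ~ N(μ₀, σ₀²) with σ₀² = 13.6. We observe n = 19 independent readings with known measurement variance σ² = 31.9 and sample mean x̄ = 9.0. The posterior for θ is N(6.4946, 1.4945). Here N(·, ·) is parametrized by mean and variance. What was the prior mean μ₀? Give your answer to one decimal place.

μ₀ = -13.8

With known observation variance, the Normal–Normal posterior has precision τ_n = τ₀ + n/σ² and mean μ_n = (τ₀μ₀ + (n/σ²)x̄)/τ_n.
Here τ₀ = 1/13.6 = 0.073529 and τ_data = 19/31.9 = 0.595611, so τ_n = 0.669140.
Rearranging for μ₀: μ₀ = (μ_n·τ_n − τ_data·x̄)/τ₀ = (6.4946·0.669140 − 0.595611·9.0) / 0.073529 = -1.014702/0.073529 ≈ -13.8.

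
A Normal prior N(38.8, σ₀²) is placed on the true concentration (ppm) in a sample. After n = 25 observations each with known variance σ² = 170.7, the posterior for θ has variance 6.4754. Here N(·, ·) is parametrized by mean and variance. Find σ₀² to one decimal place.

Posterior precision equals prior precision plus data precision: 1/σ_n² = 1/σ₀² + n/σ².
So 1/σ₀² = 1/6.4754 − 25/170.7 = 0.154431 − 0.146456 = 0.007975.
Hence σ₀² = 1/0.007975 ≈ 125.4.

σ₀² = 125.4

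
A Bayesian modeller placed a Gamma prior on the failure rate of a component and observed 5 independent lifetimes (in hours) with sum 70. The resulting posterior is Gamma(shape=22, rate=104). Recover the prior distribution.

For an exponential likelihood with a Gamma(α, β) prior on the rate, n observations with total T give posterior Gamma(α+n, β+T).
So α = 22 − 5 = 17 and β = 104 − 70 = 34.

Gamma(shape=17, rate=34)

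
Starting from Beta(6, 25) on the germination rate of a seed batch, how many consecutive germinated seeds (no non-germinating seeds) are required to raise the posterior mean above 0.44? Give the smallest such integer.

After k germinated seeds and 0 non-germinating seeds the posterior is Beta(6+k, 25), with mean (6+k)/(6+25+k).
Set (6+k)/(31+k) > 0.44 and solve: k > (0.44·31 − 6)/(1 − 0.44) = 13.643.
The smallest integer exceeding 13.643 is 14, and checking k=14: (20)/(45) = 0.4444 > 0.44.

k = 14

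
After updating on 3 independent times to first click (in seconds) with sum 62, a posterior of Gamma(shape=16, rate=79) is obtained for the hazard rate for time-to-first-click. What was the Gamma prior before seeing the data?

Gamma(shape=13, rate=17)

Gamma–exponential conjugacy: posterior shape = α + n, posterior rate = β + Σtᵢ.
So α = 16 − 3 = 13 and β = 79 − 62 = 17.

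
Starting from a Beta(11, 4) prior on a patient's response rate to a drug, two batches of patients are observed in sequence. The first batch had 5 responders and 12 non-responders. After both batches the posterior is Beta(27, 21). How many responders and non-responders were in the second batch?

Because Beta–binomial updating is additive in the counts, the combined data contributed (α_post−α_prior, β_post−β_prior) successes and failures.
Total across both batches: 27−11=16 responders, 21−4=17 non-responders.
Subtract the first batch: 16−5=11 responders and 17−12=5 non-responders.

11 responders and 5 non-responders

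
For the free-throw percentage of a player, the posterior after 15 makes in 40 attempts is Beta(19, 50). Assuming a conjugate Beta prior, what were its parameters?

Beta(4, 25)

A Beta(α, β) prior with s successes and f failures in binomial data gives a Beta(α+s, β+f) posterior.
So α = 19 − 15 = 4 and β = 50 − 25 = 25.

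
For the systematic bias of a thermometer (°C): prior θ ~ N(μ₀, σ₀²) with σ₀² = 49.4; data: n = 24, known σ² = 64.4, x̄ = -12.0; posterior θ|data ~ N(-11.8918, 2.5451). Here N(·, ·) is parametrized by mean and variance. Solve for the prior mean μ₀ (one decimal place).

μ₀ = -9.9

The posterior mean is a precision-weighted average: μ_n = (τ₀μ₀ + τ_data·x̄)/(τ₀+τ_data), with τ₀=1/σ₀² and τ_data=n/σ².
Here τ₀ = 1/49.4 = 0.020243 and τ_data = 24/64.4 = 0.372671, so τ_n = 0.392914.
Rearranging for μ₀: μ₀ = (μ_n·τ_n − τ_data·x̄)/τ₀ = (-11.8918·0.392914 − 0.372671·-12.0) / 0.020243 = -0.200403/0.020243 ≈ -9.9.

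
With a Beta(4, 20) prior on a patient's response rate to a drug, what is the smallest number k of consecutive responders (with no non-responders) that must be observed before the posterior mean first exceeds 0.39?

After k responders and 0 non-responders the posterior is Beta(4+k, 20), with mean (4+k)/(4+20+k).
Set (4+k)/(24+k) > 0.39 and solve: k > (0.39·24 − 4)/(1 − 0.39) = 8.787.
The smallest integer exceeding 8.787 is 9.

k = 9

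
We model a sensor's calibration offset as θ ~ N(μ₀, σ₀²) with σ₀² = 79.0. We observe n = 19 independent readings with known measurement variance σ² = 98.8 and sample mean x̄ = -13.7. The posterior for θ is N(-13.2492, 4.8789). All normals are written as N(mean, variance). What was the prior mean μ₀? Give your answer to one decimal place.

μ₀ = -6.4

The posterior mean is a precision-weighted average: μ_n = (τ₀μ₀ + τ_data·x̄)/(τ₀+τ_data), with τ₀=1/σ₀² and τ_data=n/σ².
Here τ₀ = 1/79.0 = 0.012658 and τ_data = 19/98.8 = 0.192308, so τ_n = 0.204966.
Rearranging for μ₀: μ₀ = (μ_n·τ_n − τ_data·x̄)/τ₀ = (-13.2492·0.204966 − 0.192308·-13.7) / 0.012658 = -0.081016/0.012658 ≈ -6.4.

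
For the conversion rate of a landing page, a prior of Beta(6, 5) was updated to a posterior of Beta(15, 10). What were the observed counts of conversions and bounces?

9 conversions and 5 bounces

A Beta(a, b) prior with s successes and f failures in binomial data gives a Beta(a+s, b+f) posterior.
Match parameters: s=15−6=9, f=10−5=5.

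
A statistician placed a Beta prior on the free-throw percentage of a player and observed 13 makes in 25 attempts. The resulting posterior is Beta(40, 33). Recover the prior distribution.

Under Beta–binomial conjugacy the posterior parameters are (α+s, β+f).
So α = 40 − 13 = 27 and β = 33 − 12 = 21.

Beta(27, 21)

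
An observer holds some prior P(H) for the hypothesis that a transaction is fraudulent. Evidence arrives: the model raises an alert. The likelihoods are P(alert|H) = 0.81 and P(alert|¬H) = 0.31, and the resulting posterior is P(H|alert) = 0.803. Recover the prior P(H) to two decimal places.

P(H) = 0.61

In odds form, posterior odds = prior odds × likelihood ratio, so prior odds = posterior odds ÷ LR.
Posterior odds = 0.803/(1−0.803) = 4.0761. LR = 0.81/0.31 = 2.6129.
Prior odds = 4.0761/2.6129 = 1.5600, so P(H) = 1.5600/(1+1.5600) ≈ 0.61.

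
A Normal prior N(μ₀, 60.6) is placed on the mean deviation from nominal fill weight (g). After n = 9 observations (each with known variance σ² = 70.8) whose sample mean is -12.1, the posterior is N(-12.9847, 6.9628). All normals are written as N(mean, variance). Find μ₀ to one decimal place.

μ₀ = -19.8

With known observation variance, the Normal–Normal posterior has precision τ_n = τ₀ + n/σ² and mean μ_n = (τ₀μ₀ + (n/σ²)x̄)/τ_n.
Here τ₀ = 1/60.6 = 0.016502 and τ_data = 9/70.8 = 0.127119, so τ_n = 0.143621.
Rearranging for μ₀: μ₀ = (μ_n·τ_n − τ_data·x̄)/τ₀ = (-12.9847·0.143621 − 0.127119·-12.1) / 0.016502 = -0.326736/0.016502 ≈ -19.8.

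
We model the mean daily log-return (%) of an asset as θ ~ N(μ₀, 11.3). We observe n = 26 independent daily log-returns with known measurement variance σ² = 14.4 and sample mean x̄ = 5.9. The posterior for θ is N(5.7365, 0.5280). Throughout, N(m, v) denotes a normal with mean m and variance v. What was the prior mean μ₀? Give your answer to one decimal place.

μ₀ = 2.4

With known observation variance, the Normal–Normal posterior has precision τ_n = τ₀ + n/σ² and mean μ_n = (τ₀μ₀ + (n/σ²)x̄)/τ_n.
Here τ₀ = 1/11.3 = 0.088496 and τ_data = 26/14.4 = 1.805556, so τ_n = 1.894052.
Rearranging for μ₀: μ₀ = (μ_n·τ_n − τ_data·x̄)/τ₀ = (5.7365·1.894052 − 1.805556·5.9) / 0.088496 = 0.212449/0.088496 ≈ 2.4.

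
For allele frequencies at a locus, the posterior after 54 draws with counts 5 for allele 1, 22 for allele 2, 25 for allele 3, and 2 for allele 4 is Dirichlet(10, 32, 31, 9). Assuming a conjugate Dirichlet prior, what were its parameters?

Dirichlet(5, 10, 6, 7)

For a Dirichlet(α) prior with multinomial counts c, the posterior is Dirichlet(α + c) componentwise.
Subtract each count from the matching posterior parameter: 10−5=5, 32−22=10, 31−25=6, 9−2=7.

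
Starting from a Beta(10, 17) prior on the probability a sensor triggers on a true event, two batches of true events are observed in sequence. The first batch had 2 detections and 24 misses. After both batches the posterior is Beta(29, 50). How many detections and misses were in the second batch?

17 detections and 9 misses

Sequential conjugate updates are equivalent to a single update on the pooled data, so total successes = posterior α − prior α and total failures = posterior β − prior β.
Total across both batches: 29−10=19 detections, 50−17=33 misses.
Subtract the first batch: 19−2=17 detections and 33−24=9 misses.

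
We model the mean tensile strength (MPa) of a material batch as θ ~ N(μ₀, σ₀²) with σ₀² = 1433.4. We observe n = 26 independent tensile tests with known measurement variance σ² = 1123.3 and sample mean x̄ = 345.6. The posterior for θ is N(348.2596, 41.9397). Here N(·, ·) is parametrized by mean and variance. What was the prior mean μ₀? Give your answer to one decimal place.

With known observation variance, the Normal–Normal posterior has precision τ_n = τ₀ + n/σ² and mean μ_n = (τ₀μ₀ + (n/σ²)x̄)/τ_n.
Here τ₀ = 1/1433.4 = 0.000698 and τ_data = 26/1123.3 = 0.023146, so τ_n = 0.023844.
Rearranging for μ₀: μ₀ = (μ_n·τ_n − τ_data·x̄)/τ₀ = (348.2596·0.023844 − 0.023146·345.6) / 0.000698 = 0.304644/0.000698 ≈ 436.5.

μ₀ = 436.5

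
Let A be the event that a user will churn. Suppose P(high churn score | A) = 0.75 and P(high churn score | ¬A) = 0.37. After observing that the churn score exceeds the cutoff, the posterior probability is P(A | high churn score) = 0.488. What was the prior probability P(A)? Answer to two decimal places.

In odds form, posterior odds = prior odds × likelihood ratio, so prior odds = posterior odds ÷ LR.
Posterior odds = 0.488/(1−0.488) = 0.9531. LR = 0.75/0.37 = 2.0270.
Prior odds = 0.9531/2.0270 = 0.4702, so P(A) = 0.4702/(1+0.4702) ≈ 0.32.

P(A) = 0.32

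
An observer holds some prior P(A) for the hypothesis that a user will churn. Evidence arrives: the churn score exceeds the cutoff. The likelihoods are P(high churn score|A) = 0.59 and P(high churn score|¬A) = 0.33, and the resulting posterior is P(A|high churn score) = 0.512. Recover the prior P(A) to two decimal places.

P(A) = 0.37

Bayes' rule in odds form gives O(A|E) = O(A)·[P(E|A)/P(E|¬A)], hence O(A) = O(A|E)/LR.
Posterior odds = 0.512/(1−0.512) = 1.0492. LR = 0.59/0.33 = 1.7879.
Prior odds = 1.0492/1.7879 = 0.5868, so P(A) = 0.5868/(1+0.5868) ≈ 0.37.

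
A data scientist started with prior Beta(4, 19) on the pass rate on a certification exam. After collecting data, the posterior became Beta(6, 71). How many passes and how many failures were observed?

Under Beta–binomial conjugacy the posterior parameters are (α+s, β+f).
So s = 6 − 4 = 2 and f = 71 − 19 = 52.

2 passes and 52 failures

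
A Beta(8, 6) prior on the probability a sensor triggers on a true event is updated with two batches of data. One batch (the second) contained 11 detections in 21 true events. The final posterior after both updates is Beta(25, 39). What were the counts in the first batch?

Because Beta–binomial updating is additive in the counts, the combined data contributed (α_post−α_prior, β_post−β_prior) successes and failures.
Total across both batches: 25−8=17 detections, 39−6=33 misses.
Subtract the second batch: 17−11=6 detections and 33−10=23 misses.

6 detections and 23 misses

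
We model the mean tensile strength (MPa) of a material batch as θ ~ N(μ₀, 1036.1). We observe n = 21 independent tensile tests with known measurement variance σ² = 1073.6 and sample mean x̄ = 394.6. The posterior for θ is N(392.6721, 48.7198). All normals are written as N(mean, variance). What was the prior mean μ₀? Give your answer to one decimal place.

With known observation variance, the Normal–Normal posterior has precision τ_n = τ₀ + n/σ² and mean μ_n = (τ₀μ₀ + (n/σ²)x̄)/τ_n.
Here τ₀ = 1/1036.1 = 0.000965 and τ_data = 21/1073.6 = 0.019560, so τ_n = 0.020525.
Rearranging for μ₀: μ₀ = (μ_n·τ_n − τ_data·x̄)/τ₀ = (392.6721·0.020525 − 0.019560·394.6) / 0.000965 = 0.341219/0.000965 ≈ 353.6.

μ₀ = 353.6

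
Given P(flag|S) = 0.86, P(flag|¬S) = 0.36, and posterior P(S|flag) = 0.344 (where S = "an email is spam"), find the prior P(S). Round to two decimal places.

In odds form, posterior odds = prior odds × likelihood ratio, so prior odds = posterior odds ÷ LR.
Posterior odds = 0.344/(1−0.344) = 0.5244. LR = 0.86/0.36 = 2.3889.
Prior odds = 0.5244/2.3889 = 0.2195, so P(S) = 0.2195/(1+0.2195) ≈ 0.18.

P(S) = 0.18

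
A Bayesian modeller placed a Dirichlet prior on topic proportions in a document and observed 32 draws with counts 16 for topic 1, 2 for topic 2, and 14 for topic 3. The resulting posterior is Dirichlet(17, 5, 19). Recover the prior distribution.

Dirichlet(1, 3, 5)

For a Dirichlet(α) prior with multinomial counts c, the posterior is Dirichlet(α + c) componentwise.
Subtract each count from the matching posterior parameter: 17−16=1, 5−2=3, 19−14=5.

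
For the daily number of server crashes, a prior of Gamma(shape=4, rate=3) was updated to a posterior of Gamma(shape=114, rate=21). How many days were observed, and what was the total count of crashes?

A Gamma(α, β) prior (rate parametrization) on a Poisson rate with n observations summing to S gives posterior Gamma(α+S, β+n).
Matching: Σxᵢ = 114 − 4 = 110 and n = 21 − 3 = 18.

n = 18 days with total 110 crashes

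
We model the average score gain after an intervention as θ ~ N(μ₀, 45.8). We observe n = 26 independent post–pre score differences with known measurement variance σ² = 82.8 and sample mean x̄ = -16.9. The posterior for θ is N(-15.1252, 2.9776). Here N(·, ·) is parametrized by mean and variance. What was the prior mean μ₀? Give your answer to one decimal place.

μ₀ = 10.4

The posterior mean is a precision-weighted average: μ_n = (τ₀μ₀ + τ_data·x̄)/(τ₀+τ_data), with τ₀=1/σ₀² and τ_data=n/σ².
Here τ₀ = 1/45.8 = 0.021834 and τ_data = 26/82.8 = 0.314010, so τ_n = 0.335844.
Rearranging for μ₀: μ₀ = (μ_n·τ_n − τ_data·x̄)/τ₀ = (-15.1252·0.335844 − 0.314010·-16.9) / 0.021834 = 0.227061/0.021834 ≈ 10.4.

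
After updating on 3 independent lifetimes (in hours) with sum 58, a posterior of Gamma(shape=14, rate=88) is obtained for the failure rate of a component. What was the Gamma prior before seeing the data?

Gamma–exponential conjugacy: posterior shape = α + n, posterior rate = β + Σtᵢ.
So α = 14 − 3 = 11 and β = 88 − 58 = 30.

Gamma(shape=11, rate=30)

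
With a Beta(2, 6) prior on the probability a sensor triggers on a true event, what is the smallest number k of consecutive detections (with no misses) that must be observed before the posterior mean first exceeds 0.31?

k = 1

After k detections and 0 misses the posterior is Beta(2+k, 6), with mean (2+k)/(2+6+k).
Set (2+k)/(8+k) > 0.31 and solve: k > (0.31·8 − 2)/(1 − 0.31) = 0.696.
The smallest integer exceeding 0.696 is 1.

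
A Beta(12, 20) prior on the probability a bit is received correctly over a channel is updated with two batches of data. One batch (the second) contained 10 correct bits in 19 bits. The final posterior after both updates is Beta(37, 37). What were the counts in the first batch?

Because Beta–binomial updating is additive in the counts, the combined data contributed (α_post−α_prior, β_post−β_prior) successes and failures.
Total across both batches: 37−12=25 correct bits, 37−20=17 errors.
Subtract the second batch: 25−10=15 correct bits and 17−9=8 errors.

15 correct bits and 8 errors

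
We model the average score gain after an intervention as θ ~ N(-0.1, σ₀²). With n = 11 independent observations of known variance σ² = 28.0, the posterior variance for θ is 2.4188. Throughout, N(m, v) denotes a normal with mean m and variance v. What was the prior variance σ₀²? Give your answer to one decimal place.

For the Normal–Normal model with known σ², precisions add: τ_n = τ₀ + n/σ².
So 1/σ₀² = 1/2.4188 − 11/28.0 = 0.413428 − 0.392857 = 0.020571.
Hence σ₀² = 1/0.020571 ≈ 48.6.

σ₀² = 48.6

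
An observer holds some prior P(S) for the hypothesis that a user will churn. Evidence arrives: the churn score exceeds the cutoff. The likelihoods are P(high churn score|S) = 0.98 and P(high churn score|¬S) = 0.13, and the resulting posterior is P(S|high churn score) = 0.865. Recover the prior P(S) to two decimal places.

In odds form, posterior odds = prior odds × likelihood ratio, so prior odds = posterior odds ÷ LR.
Posterior odds = 0.865/(1−0.865) = 6.4074. LR = 0.98/0.13 = 7.5385.
Prior odds = 6.4074/7.5385 = 0.8500, so P(S) = 0.8500/(1+0.8500) ≈ 0.46.

P(S) = 0.46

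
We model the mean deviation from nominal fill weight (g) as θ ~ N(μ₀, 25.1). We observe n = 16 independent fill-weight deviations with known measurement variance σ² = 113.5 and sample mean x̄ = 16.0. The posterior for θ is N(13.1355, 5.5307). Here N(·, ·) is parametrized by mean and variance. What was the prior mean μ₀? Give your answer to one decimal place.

The posterior mean is a precision-weighted average: μ_n = (τ₀μ₀ + τ_data·x̄)/(τ₀+τ_data), with τ₀=1/σ₀² and τ_data=n/σ².
Here τ₀ = 1/25.1 = 0.039841 and τ_data = 16/113.5 = 0.140969, so τ_n = 0.180810.
Rearranging for μ₀: μ₀ = (μ_n·τ_n − τ_data·x̄)/τ₀ = (13.1355·0.180810 − 0.140969·16.0) / 0.039841 = 0.119526/0.039841 ≈ 3.0.

μ₀ = 3.0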